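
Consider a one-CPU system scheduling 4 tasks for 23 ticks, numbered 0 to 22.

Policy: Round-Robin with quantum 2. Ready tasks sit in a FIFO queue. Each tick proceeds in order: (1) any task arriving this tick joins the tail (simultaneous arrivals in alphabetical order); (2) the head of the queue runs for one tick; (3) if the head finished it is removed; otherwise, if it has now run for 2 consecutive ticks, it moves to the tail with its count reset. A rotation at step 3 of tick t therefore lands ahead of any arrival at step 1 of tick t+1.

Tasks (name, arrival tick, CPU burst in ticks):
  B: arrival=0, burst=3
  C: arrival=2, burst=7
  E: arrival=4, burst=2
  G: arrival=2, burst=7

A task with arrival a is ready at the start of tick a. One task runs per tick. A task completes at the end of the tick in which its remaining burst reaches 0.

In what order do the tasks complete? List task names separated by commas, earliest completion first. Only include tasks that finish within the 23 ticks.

t=0: queue=[B] q_used=0 → run B
t=1: queue=[B] q_used=1 → run B
t=2: queue=[B,C,G] q_used=0 → run B
t=3: queue=[C,G] q_used=0 → run C
t=4: queue=[C,G,E] q_used=1 → run C
t=5: queue=[G,E,C] q_used=0 → run G
t=6: queue=[G,E,C] q_used=1 → run G
t=7: queue=[E,C,G] q_used=0 → run E
t=8: queue=[E,C,G] q_used=1 → run E
t=9: queue=[C,G] q_used=0 → run C
t=10: queue=[C,G] q_used=1 → run C
t=11: queue=[G,C] q_used=0 → run G
t=12: queue=[G,C] q_used=1 → run G
t=13: queue=[C,G] q_used=0 → run C
t=14: queue=[C,G] q_used=1 → run C
t=15: queue=[G,C] q_used=0 → run G
t=16: queue=[G,C] q_used=1 → run G
t=17: queue=[C,G] q_used=0 → run C
t=18: queue=[G] q_used=0 → run G
t=19: (idle)
t=20: (idle)
t=21: (idle)
t=22: (idle)

completion order = B, E, C, G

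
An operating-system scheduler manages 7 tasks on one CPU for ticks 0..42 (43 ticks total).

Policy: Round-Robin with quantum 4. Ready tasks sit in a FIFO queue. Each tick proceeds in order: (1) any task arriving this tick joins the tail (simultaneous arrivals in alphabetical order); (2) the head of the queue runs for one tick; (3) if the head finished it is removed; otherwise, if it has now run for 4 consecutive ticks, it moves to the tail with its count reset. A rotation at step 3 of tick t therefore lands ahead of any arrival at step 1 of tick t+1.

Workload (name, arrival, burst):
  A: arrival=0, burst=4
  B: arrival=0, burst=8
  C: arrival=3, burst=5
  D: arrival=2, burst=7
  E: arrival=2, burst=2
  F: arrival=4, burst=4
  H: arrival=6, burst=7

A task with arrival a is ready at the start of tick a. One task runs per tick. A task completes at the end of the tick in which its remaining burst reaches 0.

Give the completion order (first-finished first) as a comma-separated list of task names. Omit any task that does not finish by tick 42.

t=0: queue=[A,B] q_used=0 → run A
t=1: queue=[A,B] q_used=1 → run A
t=2: queue=[A,B,D,E] q_used=2 → run A
t=3: queue=[A,B,D,E,C] q_used=3 → run A
t=4: queue=[B,D,E,C,F] q_used=0 → run B
t=5: queue=[B,D,E,C,F] q_used=1 → run B
t=6: queue=[B,D,E,C,F,H] q_used=2 → run B
t=7: queue=[B,D,E,C,F,H] q_used=3 → run B
t=8: queue=[D,E,C,F,H,B] q_used=0 → run D
t=9: queue=[D,E,C,F,H,B] q_used=1 → run D
t=10: queue=[D,E,C,F,H,B] q_used=2 → run D
t=11: queue=[D,E,C,F,H,B] q_used=3 → run D
t=12: queue=[E,C,F,H,B,D] q_used=0 → run E
t=13: queue=[E,C,F,H,B,D] q_used=1 → run E
t=14: queue=[C,F,H,B,D] q_used=0 → run C
t=15: queue=[C,F,H,B,D] q_used=1 → run C
t=16: queue=[C,F,H,B,D] q_used=2 → run C
t=17: queue=[C,F,H,B,D] q_used=3 → run C
t=18: queue=[F,H,B,D,C] q_used=0 → run F
t=19: queue=[F,H,B,D,C] q_used=1 → run F
t=20: queue=[F,H,B,D,C] q_used=2 → run F
t=21: queue=[F,H,B,D,C] q_used=3 → run F
t=22: queue=[H,B,D,C] q_used=0 → run H
t=23: queue=[H,B,D,C] q_used=1 → run H
t=24: queue=[H,B,D,C] q_used=2 → run H
t=25: queue=[H,B,D,C] q_used=3 → run H
t=26: queue=[B,D,C,H] q_used=0 → run B
t=27: queue=[B,D,C,H] q_used=1 → run B
t=28: queue=[B,D,C,H] q_used=2 → run B
t=29: queue=[B,D,C,H] q_used=3 → run B
t=30: queue=[D,C,H] q_used=0 → run D
t=31: queue=[D,C,H] q_used=1 → run D
t=32: queue=[D,C,H] q_used=2 → run D
t=33: queue=[C,H] q_used=0 → run C
t=34: queue=[H] q_used=0 → run H
t=35: queue=[H] q_used=1 → run H
t=36: queue=[H] q_used=2 → run H
t=37: (idle)
t=38: (idle)
t=39: (idle)
t=40: (idle)
t=41: (idle)
t=42: (idle)

completion order = A, E, F, B, D, C, H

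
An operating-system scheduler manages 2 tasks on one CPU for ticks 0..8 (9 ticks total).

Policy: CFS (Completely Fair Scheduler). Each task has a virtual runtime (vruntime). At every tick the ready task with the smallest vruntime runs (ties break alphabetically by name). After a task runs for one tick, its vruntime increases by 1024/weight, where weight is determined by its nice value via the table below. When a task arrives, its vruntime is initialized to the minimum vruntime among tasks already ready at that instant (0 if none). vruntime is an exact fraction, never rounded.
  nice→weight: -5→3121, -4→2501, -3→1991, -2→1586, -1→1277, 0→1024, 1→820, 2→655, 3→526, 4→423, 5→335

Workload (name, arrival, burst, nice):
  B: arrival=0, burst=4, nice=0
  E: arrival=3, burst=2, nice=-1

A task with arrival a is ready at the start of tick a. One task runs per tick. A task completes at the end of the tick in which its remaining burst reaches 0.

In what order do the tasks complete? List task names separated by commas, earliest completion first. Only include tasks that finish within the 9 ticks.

completion order = B, E

t=0: vr[B=0] → run B
t=1: vr[B=1] → run B
t=2: vr[B=2] → run B
t=3: vr[B=3 E=3] → run B
t=4: vr[E=3] → run E
t=5: vr[E=4855/1277] → run E
t=6: (idle)
t=7: (idle)
t=8: (idle)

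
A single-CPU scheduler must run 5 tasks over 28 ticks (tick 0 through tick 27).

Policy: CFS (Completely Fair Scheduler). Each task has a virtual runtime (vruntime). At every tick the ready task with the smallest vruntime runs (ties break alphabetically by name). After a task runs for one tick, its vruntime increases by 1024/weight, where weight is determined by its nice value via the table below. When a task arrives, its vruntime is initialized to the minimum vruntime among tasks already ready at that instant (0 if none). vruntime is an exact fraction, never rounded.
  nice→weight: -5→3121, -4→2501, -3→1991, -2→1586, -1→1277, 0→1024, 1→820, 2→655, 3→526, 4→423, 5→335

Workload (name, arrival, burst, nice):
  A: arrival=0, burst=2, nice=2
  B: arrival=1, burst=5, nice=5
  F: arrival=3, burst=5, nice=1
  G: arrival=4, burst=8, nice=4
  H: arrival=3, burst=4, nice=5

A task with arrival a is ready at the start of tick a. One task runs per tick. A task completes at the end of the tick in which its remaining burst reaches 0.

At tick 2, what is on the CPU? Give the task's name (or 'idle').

running at tick 2 = B

t=0: vr[A=0] → run A
t=1: vr[A=1024/655 B=1024/655] → run A
t=2: vr[B=1024/655] → run B
t=3: vr[B=202752/43885 F=202752/43885 H=202752/43885] → run B
t=4: vr[B=336896/43885 F=202752/43885 G=202752/43885 H=202752/43885] → run F
t=5: vr[B=336896/43885 F=10559744/1799285 G=202752/43885 H=202752/43885] → run G
t=6: vr[B=336896/43885 F=10559744/1799285 G=130702336/18563355 H=202752/43885] → run H
t=7: vr[B=336896/43885 F=10559744/1799285 G=130702336/18563355 H=336896/43885] → run F
t=8: vr[B=336896/43885 F=12806656/1799285 G=130702336/18563355 H=336896/43885] → run G
t=9: vr[B=336896/43885 F=12806656/1799285 G=175640576/18563355 H=336896/43885] → run F
t=10: vr[B=336896/43885 F=15053568/1799285 G=175640576/18563355 H=336896/43885] → run B
t=11: vr[B=94208/8777 F=15053568/1799285 G=175640576/18563355 H=336896/43885] → run H
t=12: vr[B=94208/8777 F=15053568/1799285 G=175640576/18563355 H=94208/8777] → run F
t=13: vr[B=94208/8777 F=3460096/359857 G=175640576/18563355 H=94208/8777] → run G
t=14: vr[B=94208/8777 F=3460096/359857 G=73526272/6187785 H=94208/8777] → run F
t=15: vr[B=94208/8777 G=73526272/6187785 H=94208/8777] → run B
t=16: vr[B=605184/43885 G=73526272/6187785 H=94208/8777] → run H
t=17: vr[B=605184/43885 G=73526272/6187785 H=605184/43885] → run G
t=18: vr[B=605184/43885 G=265517056/18563355 H=605184/43885] → run B
t=19: vr[G=265517056/18563355 H=605184/43885] → run H
t=20: vr[G=265517056/18563355] → run G
t=21: vr[G=310455296/18563355] → run G
t=22: vr[G=118464512/6187785] → run G
t=23: vr[G=400331776/18563355] → run G
t=24: (idle)
t=25: (idle)
t=26: (idle)
t=27: (idle)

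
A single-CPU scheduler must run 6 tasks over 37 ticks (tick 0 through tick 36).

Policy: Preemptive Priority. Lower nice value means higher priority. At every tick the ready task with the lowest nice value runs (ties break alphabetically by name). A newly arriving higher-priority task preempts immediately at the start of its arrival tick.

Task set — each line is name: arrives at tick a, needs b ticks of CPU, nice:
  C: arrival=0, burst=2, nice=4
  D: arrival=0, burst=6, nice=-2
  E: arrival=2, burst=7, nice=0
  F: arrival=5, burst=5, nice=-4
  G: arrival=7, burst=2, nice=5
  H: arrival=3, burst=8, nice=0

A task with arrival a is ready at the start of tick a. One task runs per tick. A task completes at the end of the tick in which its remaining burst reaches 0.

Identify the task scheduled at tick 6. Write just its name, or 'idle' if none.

t=0: ready={C,D} → run D
t=1: ready={C,D} → run D
t=2: ready={C,D,E} → run D
t=3: ready={C,D,E,H} → run D
t=4: ready={C,D,E,H} → run D
t=5: ready={C,D,E,F,H} → run F
t=6: ready={C,D,E,F,H} → run F
t=7: ready={C,D,E,F,G,H} → run F
t=8: ready={C,D,E,F,G,H} → run F
t=9: ready={C,D,E,F,G,H} → run F
t=10: ready={C,D,E,G,H} → run D
t=11: ready={C,E,G,H} → run E
t=12: ready={C,E,G,H} → run E
t=13: ready={C,E,G,H} → run E
t=14: ready={C,E,G,H} → run E
t=15: ready={C,E,G,H} → run E
t=16: ready={C,E,G,H} → run E
t=17: ready={C,E,G,H} → run E
t=18: ready={C,G,H} → run H
t=19: ready={C,G,H} → run H
t=20: ready={C,G,H} → run H
t=21: ready={C,G,H} → run H
t=22: ready={C,G,H} → run H
t=23: ready={C,G,H} → run H
t=24: ready={C,G,H} → run H
t=25: ready={C,G,H} → run H
t=26: ready={C,G} → run C
t=27: ready={C,G} → run C
t=28: ready={G} → run G
t=29: ready={G} → run G
t=30: (idle)
t=31: (idle)
t=32: (idle)
t=33: (idle)
t=34: (idle)
t=35: (idle)
t=36: (idle)

running at tick 6 = F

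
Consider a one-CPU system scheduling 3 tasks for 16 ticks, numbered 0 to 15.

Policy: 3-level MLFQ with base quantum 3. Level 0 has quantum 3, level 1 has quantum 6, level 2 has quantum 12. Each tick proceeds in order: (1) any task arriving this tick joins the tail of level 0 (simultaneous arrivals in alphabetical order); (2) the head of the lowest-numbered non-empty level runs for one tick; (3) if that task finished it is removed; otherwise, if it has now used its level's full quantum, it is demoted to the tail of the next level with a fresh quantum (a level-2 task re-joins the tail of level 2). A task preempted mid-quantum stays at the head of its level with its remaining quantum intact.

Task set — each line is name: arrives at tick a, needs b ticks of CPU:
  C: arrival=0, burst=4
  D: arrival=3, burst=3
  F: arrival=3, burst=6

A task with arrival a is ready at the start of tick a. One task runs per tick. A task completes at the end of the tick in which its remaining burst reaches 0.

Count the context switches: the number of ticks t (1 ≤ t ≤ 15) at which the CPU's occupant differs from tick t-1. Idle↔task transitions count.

context switches = 5

t=0: L0/L1/L2 = C/-/- → run C
t=1: L0/L1/L2 = C/-/- → run C
t=2: L0/L1/L2 = C/-/- → run C
t=3: L0/L1/L2 = DF/C/- → run D
t=4: L0/L1/L2 = DF/C/- → run D
t=5: L0/L1/L2 = DF/C/- → run D
t=6: L0/L1/L2 = F/C/- → run F
t=7: L0/L1/L2 = F/C/- → run F
t=8: L0/L1/L2 = F/C/- → run F
t=9: L0/L1/L2 = -/CF/- → run C
t=10: L0/L1/L2 = -/F/- → run F
t=11: L0/L1/L2 = -/F/- → run F
t=12: L0/L1/L2 = -/F/- → run F
t=13: (idle)
t=14: (idle)
t=15: (idle)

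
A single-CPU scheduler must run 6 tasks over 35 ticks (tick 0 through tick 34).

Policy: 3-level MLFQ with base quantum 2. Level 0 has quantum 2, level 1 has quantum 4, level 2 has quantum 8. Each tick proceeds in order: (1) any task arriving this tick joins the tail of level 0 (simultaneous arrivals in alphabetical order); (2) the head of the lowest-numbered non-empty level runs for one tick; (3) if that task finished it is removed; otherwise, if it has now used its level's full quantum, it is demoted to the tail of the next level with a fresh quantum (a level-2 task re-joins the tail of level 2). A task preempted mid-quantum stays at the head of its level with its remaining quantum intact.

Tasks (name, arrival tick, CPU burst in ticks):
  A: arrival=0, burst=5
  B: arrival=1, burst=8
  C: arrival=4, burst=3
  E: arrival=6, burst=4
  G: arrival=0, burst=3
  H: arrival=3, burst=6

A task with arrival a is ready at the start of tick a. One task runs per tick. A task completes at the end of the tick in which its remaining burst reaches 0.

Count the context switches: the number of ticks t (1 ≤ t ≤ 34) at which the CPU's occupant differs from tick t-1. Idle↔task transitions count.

context switches = 13

t=0: L0/L1/L2 = AG/-/- → run A
t=1: L0/L1/L2 = AGB/-/- → run A
t=2: L0/L1/L2 = GB/A/- → run G
t=3: L0/L1/L2 = GBH/A/- → run G
t=4: L0/L1/L2 = BHC/AG/- → run B
t=5: L0/L1/L2 = BHC/AG/- → run B
t=6: L0/L1/L2 = HCE/AGB/- → run H
t=7: L0/L1/L2 = HCE/AGB/- → run H
t=8: L0/L1/L2 = CE/AGBH/- → run C
t=9: L0/L1/L2 = CE/AGBH/- → run C
t=10: L0/L1/L2 = E/AGBHC/- → run E
t=11: L0/L1/L2 = E/AGBHC/- → run E
t=12: L0/L1/L2 = -/AGBHCE/- → run A
t=13: L0/L1/L2 = -/AGBHCE/- → run A
t=14: L0/L1/L2 = -/AGBHCE/- → run A
t=15: L0/L1/L2 = -/GBHCE/- → run G
t=16: L0/L1/L2 = -/BHCE/- → run B
t=17: L0/L1/L2 = -/BHCE/- → run B
t=18: L0/L1/L2 = -/BHCE/- → run B
t=19: L0/L1/L2 = -/BHCE/- → run B
t=20: L0/L1/L2 = -/HCE/B → run H
t=21: L0/L1/L2 = -/HCE/B → run H
t=22: L0/L1/L2 = -/HCE/B → run H
t=23: L0/L1/L2 = -/HCE/B → run H
t=24: L0/L1/L2 = -/CE/B → run C
t=25: L0/L1/L2 = -/E/B → run E
t=26: L0/L1/L2 = -/E/B → run E
t=27: L0/L1/L2 = -/-/B → run B
t=28: L0/L1/L2 = -/-/B → run B
t=29: (idle)
t=30: (idle)
t=31: (idle)
t=32: (idle)
t=33: (idle)
t=34: (idle)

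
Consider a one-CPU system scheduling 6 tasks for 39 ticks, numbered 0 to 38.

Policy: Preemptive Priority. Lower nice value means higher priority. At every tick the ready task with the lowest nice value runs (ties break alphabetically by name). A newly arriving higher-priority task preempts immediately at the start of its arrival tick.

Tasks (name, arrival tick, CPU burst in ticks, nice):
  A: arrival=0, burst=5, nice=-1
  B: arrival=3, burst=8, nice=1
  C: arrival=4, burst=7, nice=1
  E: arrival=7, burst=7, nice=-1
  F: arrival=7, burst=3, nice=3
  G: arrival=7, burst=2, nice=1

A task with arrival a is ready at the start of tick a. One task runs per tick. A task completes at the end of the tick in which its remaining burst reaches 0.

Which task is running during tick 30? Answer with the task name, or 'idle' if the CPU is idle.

t=0: ready={A} → run A
t=1: ready={A} → run A
t=2: ready={A} → run A
t=3: ready={A,B} → run A
t=4: ready={A,B,C} → run A
t=5: ready={B,C} → run B
t=6: ready={B,C} → run B
t=7: ready={B,C,E,F,G} → run E
t=8: ready={B,C,E,F,G} → run E
t=9: ready={B,C,E,F,G} → run E
t=10: ready={B,C,E,F,G} → run E
t=11: ready={B,C,E,F,G} → run E
t=12: ready={B,C,E,F,G} → run E
t=13: ready={B,C,E,F,G} → run E
t=14: ready={B,C,F,G} → run B
t=15: ready={B,C,F,G} → run B
t=16: ready={B,C,F,G} → run B
t=17: ready={B,C,F,G} → run B
t=18: ready={B,C,F,G} → run B
t=19: ready={B,C,F,G} → run B
t=20: ready={C,F,G} → run C
t=21: ready={C,F,G} → run C
t=22: ready={C,F,G} → run C
t=23: ready={C,F,G} → run C
t=24: ready={C,F,G} → run C
t=25: ready={C,F,G} → run C
t=26: ready={C,F,G} → run C
t=27: ready={F,G} → run G
t=28: ready={F,G} → run G
t=29: ready={F} → run F
t=30: ready={F} → run F
t=31: ready={F} → run F
t=32: (idle)
t=33: (idle)
t=34: (idle)
t=35: (idle)
t=36: (idle)
t=37: (idle)
t=38: (idle)

running at tick 30 = F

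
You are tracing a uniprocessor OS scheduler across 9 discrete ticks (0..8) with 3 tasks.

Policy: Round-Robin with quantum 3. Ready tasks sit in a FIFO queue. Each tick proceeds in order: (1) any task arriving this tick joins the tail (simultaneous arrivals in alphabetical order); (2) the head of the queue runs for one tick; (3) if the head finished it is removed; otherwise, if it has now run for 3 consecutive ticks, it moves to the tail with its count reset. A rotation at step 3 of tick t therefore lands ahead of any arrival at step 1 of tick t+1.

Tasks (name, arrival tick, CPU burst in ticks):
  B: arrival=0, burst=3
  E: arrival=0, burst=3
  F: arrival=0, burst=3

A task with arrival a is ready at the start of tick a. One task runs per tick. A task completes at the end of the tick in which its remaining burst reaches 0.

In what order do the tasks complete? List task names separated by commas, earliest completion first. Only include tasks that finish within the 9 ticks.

completion order = B, E, F

t=0: queue=[B,E,F] q_used=0 → run B
t=1: queue=[B,E,F] q_used=1 → run B
t=2: queue=[B,E,F] q_used=2 → run B
t=3: queue=[E,F] q_used=0 → run E
t=4: queue=[E,F] q_used=1 → run E
t=5: queue=[E,F] q_used=2 → run E
t=6: queue=[F] q_used=0 → run F
t=7: queue=[F] q_used=1 → run F
t=8: queue=[F] q_used=2 → run F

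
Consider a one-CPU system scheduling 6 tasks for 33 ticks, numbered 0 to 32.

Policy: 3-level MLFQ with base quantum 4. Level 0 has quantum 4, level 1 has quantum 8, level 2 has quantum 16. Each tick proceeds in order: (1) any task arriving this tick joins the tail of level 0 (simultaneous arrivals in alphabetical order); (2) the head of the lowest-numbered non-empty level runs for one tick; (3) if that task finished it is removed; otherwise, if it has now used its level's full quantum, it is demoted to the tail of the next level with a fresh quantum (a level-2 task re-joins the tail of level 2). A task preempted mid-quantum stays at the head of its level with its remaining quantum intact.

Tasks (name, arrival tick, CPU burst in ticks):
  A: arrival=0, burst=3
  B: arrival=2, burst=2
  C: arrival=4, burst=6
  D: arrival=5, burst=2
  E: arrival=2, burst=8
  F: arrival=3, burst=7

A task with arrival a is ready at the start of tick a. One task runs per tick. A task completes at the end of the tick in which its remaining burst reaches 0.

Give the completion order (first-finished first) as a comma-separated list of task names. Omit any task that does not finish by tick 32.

t=0: L0/L1/L2 = A/-/- → run A
t=1: L0/L1/L2 = A/-/- → run A
t=2: L0/L1/L2 = ABE/-/- → run A
t=3: L0/L1/L2 = BEF/-/- → run B
t=4: L0/L1/L2 = BEFC/-/- → run B
t=5: L0/L1/L2 = EFCD/-/- → run E
t=6: L0/L1/L2 = EFCD/-/- → run E
t=7: L0/L1/L2 = EFCD/-/- → run E
t=8: L0/L1/L2 = EFCD/-/- → run E
t=9: L0/L1/L2 = FCD/E/- → run F
t=10: L0/L1/L2 = FCD/E/- → run F
t=11: L0/L1/L2 = FCD/E/- → run F
t=12: L0/L1/L2 = FCD/E/- → run F
t=13: L0/L1/L2 = CD/EF/- → run C
t=14: L0/L1/L2 = CD/EF/- → run C
t=15: L0/L1/L2 = CD/EF/- → run C
t=16: L0/L1/L2 = CD/EF/- → run C
t=17: L0/L1/L2 = D/EFC/- → run D
t=18: L0/L1/L2 = D/EFC/- → run D
t=19: L0/L1/L2 = -/EFC/- → run E
t=20: L0/L1/L2 = -/EFC/- → run E
t=21: L0/L1/L2 = -/EFC/- → run E
t=22: L0/L1/L2 = -/EFC/- → run E
t=23: L0/L1/L2 = -/FC/- → run F
t=24: L0/L1/L2 = -/FC/- → run F
t=25: L0/L1/L2 = -/FC/- → run F
t=26: L0/L1/L2 = -/C/- → run C
t=27: L0/L1/L2 = -/C/- → run C
t=28: (idle)
t=29: (idle)
t=30: (idle)
t=31: (idle)
t=32: (idle)

completion order = A, B, D, E, F, C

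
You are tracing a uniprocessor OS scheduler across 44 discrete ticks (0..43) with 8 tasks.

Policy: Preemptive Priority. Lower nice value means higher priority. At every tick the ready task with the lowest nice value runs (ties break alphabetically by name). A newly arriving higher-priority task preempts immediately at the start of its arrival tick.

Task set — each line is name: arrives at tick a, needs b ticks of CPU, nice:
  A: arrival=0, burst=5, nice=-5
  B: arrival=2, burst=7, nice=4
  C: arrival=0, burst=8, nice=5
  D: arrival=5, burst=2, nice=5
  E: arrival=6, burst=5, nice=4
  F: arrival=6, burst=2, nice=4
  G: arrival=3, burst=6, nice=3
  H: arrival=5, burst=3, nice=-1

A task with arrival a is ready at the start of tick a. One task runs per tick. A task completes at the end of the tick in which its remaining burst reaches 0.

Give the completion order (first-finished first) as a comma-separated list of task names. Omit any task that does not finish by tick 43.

completion order = A, H, G, B, E, F, C, D

t=0: ready={A,C} → run A
t=1: ready={A,C} → run A
t=2: ready={A,B,C} → run A
t=3: ready={A,B,C,G} → run A
t=4: ready={A,B,C,G} → run A
t=5: ready={B,C,D,G,H} → run H
t=6: ready={B,C,D,E,F,G,H} → run H
t=7: ready={B,C,D,E,F,G,H} → run H
t=8: ready={B,C,D,E,F,G} → run G
t=9: ready={B,C,D,E,F,G} → run G
t=10: ready={B,C,D,E,F,G} → run G
t=11: ready={B,C,D,E,F,G} → run G
t=12: ready={B,C,D,E,F,G} → run G
t=13: ready={B,C,D,E,F,G} → run G
t=14: ready={B,C,D,E,F} → run B
t=15: ready={B,C,D,E,F} → run B
t=16: ready={B,C,D,E,F} → run B
t=17: ready={B,C,D,E,F} → run B
t=18: ready={B,C,D,E,F} → run B
t=19: ready={B,C,D,E,F} → run B
t=20: ready={B,C,D,E,F} → run B
t=21: ready={C,D,E,F} → run E
t=22: ready={C,D,E,F} → run E
t=23: ready={C,D,E,F} → run E
t=24: ready={C,D,E,F} → run E
t=25: ready={C,D,E,F} → run E
t=26: ready={C,D,F} → run F
t=27: ready={C,D,F} → run F
t=28: ready={C,D} → run C
t=29: ready={C,D} → run C
t=30: ready={C,D} → run C
t=31: ready={C,D} → run C
t=32: ready={C,D} → run C
t=33: ready={C,D} → run C
t=34: ready={C,D} → run C
t=35: ready={C,D} → run C
t=36: ready={D} → run D
t=37: ready={D} → run D
t=38: (idle)
t=39: (idle)
t=40: (idle)
t=41: (idle)
t=42: (idle)
t=43: (idle)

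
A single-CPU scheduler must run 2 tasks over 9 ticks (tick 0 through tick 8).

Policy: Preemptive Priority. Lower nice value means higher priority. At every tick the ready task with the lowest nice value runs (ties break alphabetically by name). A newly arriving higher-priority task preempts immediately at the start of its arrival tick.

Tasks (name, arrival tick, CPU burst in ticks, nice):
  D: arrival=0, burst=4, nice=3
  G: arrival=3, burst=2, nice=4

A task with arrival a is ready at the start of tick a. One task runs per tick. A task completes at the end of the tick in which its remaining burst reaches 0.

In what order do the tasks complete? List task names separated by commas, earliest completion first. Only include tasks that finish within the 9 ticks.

completion order = D, G

t=0: ready={D} → run D
t=1: ready={D} → run D
t=2: ready={D} → run D
t=3: ready={D,G} → run D
t=4: ready={G} → run G
t=5: ready={G} → run G
t=6: (idle)
t=7: (idle)
t=8: (idle)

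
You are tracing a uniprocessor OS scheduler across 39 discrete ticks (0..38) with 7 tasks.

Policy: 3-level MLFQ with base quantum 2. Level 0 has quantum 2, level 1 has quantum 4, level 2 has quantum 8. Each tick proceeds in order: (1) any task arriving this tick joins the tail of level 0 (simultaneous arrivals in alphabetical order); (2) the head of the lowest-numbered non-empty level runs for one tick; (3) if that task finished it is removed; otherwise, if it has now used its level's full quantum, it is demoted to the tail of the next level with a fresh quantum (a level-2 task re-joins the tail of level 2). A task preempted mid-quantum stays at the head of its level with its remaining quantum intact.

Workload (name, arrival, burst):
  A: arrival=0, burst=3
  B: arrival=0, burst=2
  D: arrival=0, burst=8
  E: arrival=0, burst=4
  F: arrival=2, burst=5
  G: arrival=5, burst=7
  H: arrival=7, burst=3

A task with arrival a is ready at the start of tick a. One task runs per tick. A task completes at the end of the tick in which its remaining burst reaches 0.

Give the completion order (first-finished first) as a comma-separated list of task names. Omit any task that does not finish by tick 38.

t=0: L0/L1/L2 = ABDE/-/- → run A
t=1: L0/L1/L2 = ABDE/-/- → run A
t=2: L0/L1/L2 = BDEF/A/- → run B
t=3: L0/L1/L2 = BDEF/A/- → run B
t=4: L0/L1/L2 = DEF/A/- → run D
t=5: L0/L1/L2 = DEFG/A/- → run D
t=6: L0/L1/L2 = EFG/AD/- → run E
t=7: L0/L1/L2 = EFGH/AD/- → run E
t=8: L0/L1/L2 = FGH/ADE/- → run F
t=9: L0/L1/L2 = FGH/ADE/- → run F
t=10: L0/L1/L2 = GH/ADEF/- → run G
t=11: L0/L1/L2 = GH/ADEF/- → run G
t=12: L0/L1/L2 = H/ADEFG/- → run H
t=13: L0/L1/L2 = H/ADEFG/- → run H
t=14: L0/L1/L2 = -/ADEFGH/- → run A
t=15: L0/L1/L2 = -/DEFGH/- → run D
t=16: L0/L1/L2 = -/DEFGH/- → run D
t=17: L0/L1/L2 = -/DEFGH/- → run D
t=18: L0/L1/L2 = -/DEFGH/- → run D
t=19: L0/L1/L2 = -/EFGH/D → run E
t=20: L0/L1/L2 = -/EFGH/D → run E
t=21: L0/L1/L2 = -/FGH/D → run F
t=22: L0/L1/L2 = -/FGH/D → run F
t=23: L0/L1/L2 = -/FGH/D → run F
t=24: L0/L1/L2 = -/GH/D → run G
t=25: L0/L1/L2 = -/GH/D → run G
t=26: L0/L1/L2 = -/GH/D → run G
t=27: L0/L1/L2 = -/GH/D → run G
t=28: L0/L1/L2 = -/H/DG → run H
t=29: L0/L1/L2 = -/-/DG → run D
t=30: L0/L1/L2 = -/-/DG → run D
t=31: L0/L1/L2 = -/-/G → run G
t=32: (idle)
t=33: (idle)
t=34: (idle)
t=35: (idle)
t=36: (idle)
t=37: (idle)
t=38: (idle)

completion order = B, A, E, F, H, D, G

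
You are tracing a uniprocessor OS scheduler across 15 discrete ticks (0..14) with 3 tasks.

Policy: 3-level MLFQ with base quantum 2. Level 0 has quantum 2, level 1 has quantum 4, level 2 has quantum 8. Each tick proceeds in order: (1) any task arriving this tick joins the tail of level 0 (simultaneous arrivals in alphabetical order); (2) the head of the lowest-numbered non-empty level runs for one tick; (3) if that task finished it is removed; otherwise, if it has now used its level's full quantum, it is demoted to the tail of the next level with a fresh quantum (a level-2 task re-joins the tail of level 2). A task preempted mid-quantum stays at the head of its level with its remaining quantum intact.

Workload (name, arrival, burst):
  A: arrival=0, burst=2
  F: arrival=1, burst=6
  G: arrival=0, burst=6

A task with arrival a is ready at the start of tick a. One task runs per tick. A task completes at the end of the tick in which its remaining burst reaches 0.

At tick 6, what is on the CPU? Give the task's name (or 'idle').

t=0: L0/L1/L2 = AG/-/- → run A
t=1: L0/L1/L2 = AGF/-/- → run A
t=2: L0/L1/L2 = GF/-/- → run G
t=3: L0/L1/L2 = GF/-/- → run G
t=4: L0/L1/L2 = F/G/- → run F
t=5: L0/L1/L2 = F/G/- → run F
t=6: L0/L1/L2 = -/GF/- → run G
t=7: L0/L1/L2 = -/GF/- → run G
t=8: L0/L1/L2 = -/GF/- → run G
t=9: L0/L1/L2 = -/GF/- → run G
t=10: L0/L1/L2 = -/F/- → run F
t=11: L0/L1/L2 = -/F/- → run F
t=12: L0/L1/L2 = -/F/- → run F
t=13: L0/L1/L2 = -/F/- → run F
t=14: (idle)

running at tick 6 = G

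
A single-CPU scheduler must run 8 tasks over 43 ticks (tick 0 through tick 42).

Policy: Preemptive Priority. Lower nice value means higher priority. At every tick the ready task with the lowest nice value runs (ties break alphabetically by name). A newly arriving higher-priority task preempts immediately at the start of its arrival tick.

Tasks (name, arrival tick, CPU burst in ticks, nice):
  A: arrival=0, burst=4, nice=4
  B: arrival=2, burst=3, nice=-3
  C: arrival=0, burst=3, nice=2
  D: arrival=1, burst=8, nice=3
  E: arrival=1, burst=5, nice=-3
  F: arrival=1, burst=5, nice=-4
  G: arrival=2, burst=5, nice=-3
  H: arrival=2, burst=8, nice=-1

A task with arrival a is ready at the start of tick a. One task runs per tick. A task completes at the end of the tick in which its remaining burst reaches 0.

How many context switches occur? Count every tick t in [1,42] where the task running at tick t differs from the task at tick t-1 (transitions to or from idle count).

t=0: ready={A,C} → run C
t=1: ready={A,C,D,E,F} → run F
t=2: ready={A,B,C,D,E,F,G,H} → run F
t=3: ready={A,B,C,D,E,F,G,H} → run F
t=4: ready={A,B,C,D,E,F,G,H} → run F
t=5: ready={A,B,C,D,E,F,G,H} → run F
t=6: ready={A,B,C,D,E,G,H} → run B
t=7: ready={A,B,C,D,E,G,H} → run B
t=8: ready={A,B,C,D,E,G,H} → run B
t=9: ready={A,C,D,E,G,H} → run E
t=10: ready={A,C,D,E,G,H} → run E
t=11: ready={A,C,D,E,G,H} → run E
t=12: ready={A,C,D,E,G,H} → run E
t=13: ready={A,C,D,E,G,H} → run E
t=14: ready={A,C,D,G,H} → run G
t=15: ready={A,C,D,G,H} → run G
t=16: ready={A,C,D,G,H} → run G
t=17: ready={A,C,D,G,H} → run G
t=18: ready={A,C,D,G,H} → run G
t=19: ready={A,C,D,H} → run H
t=20: ready={A,C,D,H} → run H
t=21: ready={A,C,D,H} → run H
t=22: ready={A,C,D,H} → run H
t=23: ready={A,C,D,H} → run H
t=24: ready={A,C,D,H} → run H
t=25: ready={A,C,D,H} → run H
t=26: ready={A,C,D,H} → run H
t=27: ready={A,C,D} → run C
t=28: ready={A,C,D} → run C
t=29: ready={A,D} → run D
t=30: ready={A,D} → run D
t=31: ready={A,D} → run D
t=32: ready={A,D} → run D
t=33: ready={A,D} → run D
t=34: ready={A,D} → run D
t=35: ready={A,D} → run D
t=36: ready={A,D} → run D
t=37: ready={A} → run A
t=38: ready={A} → run A
t=39: ready={A} → run A
t=40: ready={A} → run A
t=41: (idle)
t=42: (idle)

context switches = 9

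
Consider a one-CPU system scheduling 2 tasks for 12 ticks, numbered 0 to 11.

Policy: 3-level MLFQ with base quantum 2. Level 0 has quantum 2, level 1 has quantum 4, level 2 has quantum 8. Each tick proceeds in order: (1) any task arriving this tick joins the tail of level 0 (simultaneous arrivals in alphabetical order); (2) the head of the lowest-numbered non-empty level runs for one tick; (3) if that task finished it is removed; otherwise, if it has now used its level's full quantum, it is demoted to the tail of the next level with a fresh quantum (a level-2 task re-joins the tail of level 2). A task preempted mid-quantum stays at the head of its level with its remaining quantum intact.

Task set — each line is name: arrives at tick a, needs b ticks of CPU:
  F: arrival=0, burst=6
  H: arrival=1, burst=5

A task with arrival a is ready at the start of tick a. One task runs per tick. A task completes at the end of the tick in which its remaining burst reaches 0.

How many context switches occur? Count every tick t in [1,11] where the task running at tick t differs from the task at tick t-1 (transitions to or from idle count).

t=0: L0/L1/L2 = F/-/- → run F
t=1: L0/L1/L2 = FH/-/- → run F
t=2: L0/L1/L2 = H/F/- → run H
t=3: L0/L1/L2 = H/F/- → run H
t=4: L0/L1/L2 = -/FH/- → run F
t=5: L0/L1/L2 = -/FH/- → run F
t=6: L0/L1/L2 = -/FH/- → run F
t=7: L0/L1/L2 = -/FH/- → run F
t=8: L0/L1/L2 = -/H/- → run H
t=9: L0/L1/L2 = -/H/- → run H
t=10: L0/L1/L2 = -/H/- → run H
t=11: (idle)

context switches = 4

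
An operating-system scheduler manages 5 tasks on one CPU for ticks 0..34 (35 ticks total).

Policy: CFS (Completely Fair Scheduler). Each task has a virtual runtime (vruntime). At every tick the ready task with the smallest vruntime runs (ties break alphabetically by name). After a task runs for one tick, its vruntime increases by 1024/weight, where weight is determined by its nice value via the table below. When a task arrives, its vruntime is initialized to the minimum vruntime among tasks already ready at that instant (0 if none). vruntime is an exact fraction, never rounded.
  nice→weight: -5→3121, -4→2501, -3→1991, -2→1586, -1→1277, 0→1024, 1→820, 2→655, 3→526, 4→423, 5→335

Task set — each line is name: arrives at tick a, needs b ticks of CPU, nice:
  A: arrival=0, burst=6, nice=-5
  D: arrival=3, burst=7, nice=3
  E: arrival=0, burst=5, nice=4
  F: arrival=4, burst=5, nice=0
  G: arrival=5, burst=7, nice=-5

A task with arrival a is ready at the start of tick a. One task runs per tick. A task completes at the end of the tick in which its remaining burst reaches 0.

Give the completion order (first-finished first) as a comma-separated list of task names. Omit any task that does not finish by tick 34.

t=0: vr[A=0 E=0] → run A
t=1: vr[A=1024/3121 E=0] → run E
t=2: vr[A=1024/3121 E=1024/423] → run A
t=3: vr[A=2048/3121 D=2048/3121 E=1024/423] → run A
t=4: vr[A=3072/3121 D=2048/3121 E=1024/423 F=2048/3121] → run D
t=5: vr[A=3072/3121 D=2136576/820823 E=1024/423 F=2048/3121 G=2048/3121] → run F
t=6: vr[A=3072/3121 D=2136576/820823 E=1024/423 F=5169/3121 G=2048/3121] → run G
t=7: vr[A=3072/3121 D=2136576/820823 E=1024/423 F=5169/3121 G=3072/3121] → run A
t=8: vr[A=4096/3121 D=2136576/820823 E=1024/423 F=5169/3121 G=3072/3121] → run G
t=9: vr[A=4096/3121 D=2136576/820823 E=1024/423 F=5169/3121 G=4096/3121] → run A
t=10: vr[A=5120/3121 D=2136576/820823 E=1024/423 F=5169/3121 G=4096/3121] → run G
t=11: vr[A=5120/3121 D=2136576/820823 E=1024/423 F=5169/3121 G=5120/3121] → run A
t=12: vr[D=2136576/820823 E=1024/423 F=5169/3121 G=5120/3121] → run G
t=13: vr[D=2136576/820823 E=1024/423 F=5169/3121 G=6144/3121] → run F
t=14: vr[D=2136576/820823 E=1024/423 F=8290/3121 G=6144/3121] → run G
t=15: vr[D=2136576/820823 E=1024/423 F=8290/3121 G=7168/3121] → run G
t=16: vr[D=2136576/820823 E=1024/423 F=8290/3121 G=8192/3121] → run E
t=17: vr[D=2136576/820823 E=2048/423 F=8290/3121 G=8192/3121] → run D
t=18: vr[D=3734528/820823 E=2048/423 F=8290/3121 G=8192/3121] → run G
t=19: vr[D=3734528/820823 E=2048/423 F=8290/3121] → run F
t=20: vr[D=3734528/820823 E=2048/423 F=11411/3121] → run F
t=21: vr[D=3734528/820823 E=2048/423 F=14532/3121] → run D
t=22: vr[D=5332480/820823 E=2048/423 F=14532/3121] → run F
t=23: vr[D=5332480/820823 E=2048/423] → run E
t=24: vr[D=5332480/820823 E=1024/141] → run D
t=25: vr[D=6930432/820823 E=1024/141] → run E
t=26: vr[D=6930432/820823 E=4096/423] → run D
t=27: vr[D=8528384/820823 E=4096/423] → run E
t=28: vr[D=8528384/820823] → run D
t=29: vr[D=10126336/820823] → run D
t=30: (idle)
t=31: (idle)
t=32: (idle)
t=33: (idle)
t=34: (idle)

completion order = A, G, F, E, D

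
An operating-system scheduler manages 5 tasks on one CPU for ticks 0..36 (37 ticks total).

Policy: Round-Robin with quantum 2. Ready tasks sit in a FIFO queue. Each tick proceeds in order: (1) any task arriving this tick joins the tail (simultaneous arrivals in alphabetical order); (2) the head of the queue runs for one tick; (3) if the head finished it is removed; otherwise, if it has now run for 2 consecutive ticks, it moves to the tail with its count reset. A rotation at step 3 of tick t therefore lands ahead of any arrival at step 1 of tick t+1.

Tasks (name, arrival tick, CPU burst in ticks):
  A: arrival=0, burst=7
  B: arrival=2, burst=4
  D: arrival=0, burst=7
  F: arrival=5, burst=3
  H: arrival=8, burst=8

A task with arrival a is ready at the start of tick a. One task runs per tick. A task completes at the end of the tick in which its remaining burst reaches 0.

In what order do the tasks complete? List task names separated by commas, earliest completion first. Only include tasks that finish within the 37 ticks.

t=0: queue=[A,D] q_used=0 → run A
t=1: queue=[A,D] q_used=1 → run A
t=2: queue=[D,A,B] q_used=0 → run D
t=3: queue=[D,A,B] q_used=1 → run D
t=4: queue=[A,B,D] q_used=0 → run A
t=5: queue=[A,B,D,F] q_used=1 → run A
t=6: queue=[B,D,F,A] q_used=0 → run B
t=7: queue=[B,D,F,A] q_used=1 → run B
t=8: queue=[D,F,A,B,H] q_used=0 → run D
t=9: queue=[D,F,A,B,H] q_used=1 → run D
t=10: queue=[F,A,B,H,D] q_used=0 → run F
t=11: queue=[F,A,B,H,D] q_used=1 → run F
t=12: queue=[A,B,H,D,F] q_used=0 → run A
t=13: queue=[A,B,H,D,F] q_used=1 → run A
t=14: queue=[B,H,D,F,A] q_used=0 → run B
t=15: queue=[B,H,D,F,A] q_used=1 → run B
t=16: queue=[H,D,F,A] q_used=0 → run H
t=17: queue=[H,D,F,A] q_used=1 → run H
t=18: queue=[D,F,A,H] q_used=0 → run D
t=19: queue=[D,F,A,H] q_used=1 → run D
t=20: queue=[F,A,H,D] q_used=0 → run F
t=21: queue=[A,H,D] q_used=0 → run A
t=22: queue=[H,D] q_used=0 → run H
t=23: queue=[H,D] q_used=1 → run H
t=24: queue=[D,H] q_used=0 → run D
t=25: queue=[H] q_used=0 → run H
t=26: queue=[H] q_used=1 → run H
t=27: queue=[H] q_used=0 → run H
t=28: queue=[H] q_used=1 → run H
t=29: (idle)
t=30: (idle)
t=31: (idle)
t=32: (idle)
t=33: (idle)
t=34: (idle)
t=35: (idle)
t=36: (idle)

completion order = B, F, A, D, H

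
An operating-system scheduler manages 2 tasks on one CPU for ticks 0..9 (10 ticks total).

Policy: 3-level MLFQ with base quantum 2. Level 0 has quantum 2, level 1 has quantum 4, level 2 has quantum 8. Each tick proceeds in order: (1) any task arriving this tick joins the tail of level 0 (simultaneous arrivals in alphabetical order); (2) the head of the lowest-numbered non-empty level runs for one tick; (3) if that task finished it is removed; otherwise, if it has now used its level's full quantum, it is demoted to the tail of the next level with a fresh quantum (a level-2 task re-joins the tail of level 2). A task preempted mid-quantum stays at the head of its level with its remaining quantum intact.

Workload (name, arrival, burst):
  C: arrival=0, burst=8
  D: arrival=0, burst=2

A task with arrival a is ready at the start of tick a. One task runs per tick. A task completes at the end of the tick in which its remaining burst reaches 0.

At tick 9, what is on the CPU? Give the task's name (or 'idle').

running at tick 9 = C

t=0: L0/L1/L2 = CD/-/- → run C
t=1: L0/L1/L2 = CD/-/- → run C
t=2: L0/L1/L2 = D/C/- → run D
t=3: L0/L1/L2 = D/C/- → run D
t=4: L0/L1/L2 = -/C/- → run C
t=5: L0/L1/L2 = -/C/- → run C
t=6: L0/L1/L2 = -/C/- → run C
t=7: L0/L1/L2 = -/C/- → run C
t=8: L0/L1/L2 = -/-/C → run C
t=9: L0/L1/L2 = -/-/C → run C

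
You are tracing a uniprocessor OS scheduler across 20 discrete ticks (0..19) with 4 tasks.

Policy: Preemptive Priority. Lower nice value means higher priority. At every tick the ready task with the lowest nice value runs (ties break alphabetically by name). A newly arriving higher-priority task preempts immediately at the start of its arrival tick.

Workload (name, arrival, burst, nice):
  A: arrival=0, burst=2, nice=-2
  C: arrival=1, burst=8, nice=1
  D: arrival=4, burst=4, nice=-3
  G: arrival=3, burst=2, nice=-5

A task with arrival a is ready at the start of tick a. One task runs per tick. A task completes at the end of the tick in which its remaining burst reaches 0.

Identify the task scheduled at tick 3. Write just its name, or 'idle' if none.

t=0: ready={A} → run A
t=1: ready={A,C} → run A
t=2: ready={C} → run C
t=3: ready={C,G} → run G
t=4: ready={C,D,G} → run G
t=5: ready={C,D} → run D
t=6: ready={C,D} → run D
t=7: ready={C,D} → run D
t=8: ready={C,D} → run D
t=9: ready={C} → run C
t=10: ready={C} → run C
t=11: ready={C} → run C
t=12: ready={C} → run C
t=13: ready={C} → run C
t=14: ready={C} → run C
t=15: ready={C} → run C
t=16: (idle)
t=17: (idle)
t=18: (idle)
t=19: (idle)

running at tick 3 = G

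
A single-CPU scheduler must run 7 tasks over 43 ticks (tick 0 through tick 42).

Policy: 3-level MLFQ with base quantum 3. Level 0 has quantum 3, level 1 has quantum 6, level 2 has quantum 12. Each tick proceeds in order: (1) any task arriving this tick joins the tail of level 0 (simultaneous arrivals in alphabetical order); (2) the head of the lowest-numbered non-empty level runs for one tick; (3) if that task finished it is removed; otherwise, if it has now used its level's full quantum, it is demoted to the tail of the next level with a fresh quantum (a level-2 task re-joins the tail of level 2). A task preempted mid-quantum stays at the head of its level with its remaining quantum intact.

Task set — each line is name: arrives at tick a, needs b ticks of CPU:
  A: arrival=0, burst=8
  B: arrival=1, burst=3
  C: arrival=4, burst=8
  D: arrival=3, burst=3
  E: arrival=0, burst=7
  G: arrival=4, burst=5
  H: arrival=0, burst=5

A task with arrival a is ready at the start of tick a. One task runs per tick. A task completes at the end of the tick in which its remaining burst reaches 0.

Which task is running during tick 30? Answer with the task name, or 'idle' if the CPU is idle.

running at tick 30 = H

t=0: L0/L1/L2 = AEH/-/- → run A
t=1: L0/L1/L2 = AEHB/-/- → run A
t=2: L0/L1/L2 = AEHB/-/- → run A
t=3: L0/L1/L2 = EHBD/A/- → run E
t=4: L0/L1/L2 = EHBDCG/A/- → run E
t=5: L0/L1/L2 = EHBDCG/A/- → run E
t=6: L0/L1/L2 = HBDCG/AE/- → run H
t=7: L0/L1/L2 = HBDCG/AE/- → run H
t=8: L0/L1/L2 = HBDCG/AE/- → run H
t=9: L0/L1/L2 = BDCG/AEH/- → run B
t=10: L0/L1/L2 = BDCG/AEH/- → run B
t=11: L0/L1/L2 = BDCG/AEH/- → run B
t=12: L0/L1/L2 = DCG/AEH/- → run D
t=13: L0/L1/L2 = DCG/AEH/- → run D
t=14: L0/L1/L2 = DCG/AEH/- → run D
t=15: L0/L1/L2 = CG/AEH/- → run C
t=16: L0/L1/L2 = CG/AEH/- → run C
t=17: L0/L1/L2 = CG/AEH/- → run C
t=18: L0/L1/L2 = G/AEHC/- → run G
t=19: L0/L1/L2 = G/AEHC/- → run G
t=20: L0/L1/L2 = G/AEHC/- → run G
t=21: L0/L1/L2 = -/AEHCG/- → run A
t=22: L0/L1/L2 = -/AEHCG/- → run A
t=23: L0/L1/L2 = -/AEHCG/- → run A
t=24: L0/L1/L2 = -/AEHCG/- → run A
t=25: L0/L1/L2 = -/AEHCG/- → run A
t=26: L0/L1/L2 = -/EHCG/- → run E
t=27: L0/L1/L2 = -/EHCG/- → run E
t=28: L0/L1/L2 = -/EHCG/- → run E
t=29: L0/L1/L2 = -/EHCG/- → run E
t=30: L0/L1/L2 = -/HCG/- → run H
t=31: L0/L1/L2 = -/HCG/- → run H
t=32: L0/L1/L2 = -/CG/- → run C
t=33: L0/L1/L2 = -/CG/- → run C
t=34: L0/L1/L2 = -/CG/- → run C
t=35: L0/L1/L2 = -/CG/- → run C
t=36: L0/L1/L2 = -/CG/- → run C
t=37: L0/L1/L2 = -/G/- → run G
t=38: L0/L1/L2 = -/G/- → run G
t=39: (idle)
t=40: (idle)
t=41: (idle)
t=42: (idle)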